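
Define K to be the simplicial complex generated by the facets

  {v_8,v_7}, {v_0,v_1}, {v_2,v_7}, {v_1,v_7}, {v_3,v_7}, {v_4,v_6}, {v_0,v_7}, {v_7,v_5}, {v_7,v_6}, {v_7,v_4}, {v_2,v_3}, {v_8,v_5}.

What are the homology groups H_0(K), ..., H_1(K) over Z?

Order the vertices as v_0 < v_1 < v_2 < v_3 < v_4 < v_5 < v_6 < v_7 < v_8. Listing each simplex with vertices in this order, K has dimension 1 with simplices:

  0-simplices (9): [v_0], [v_1], [v_2], [v_3], [v_4], [v_5], [v_6], [v_7], [v_8]
  1-simplices (12): [v_0,v_1], [v_0,v_7], [v_1,v_7], [v_2,v_3], [v_2,v_7], [v_3,v_7], [v_4,v_6], [v_4,v_7], [v_5,v_7], [v_5,v_8], [v_6,v_7], [v_7,v_8]

so the chain groups are C_0 ≅ Z^9, C_1 ≅ Z^12.

Boundary ∂_1: C_1 → C_0 sends each edge [p,q] (with p < q) to q − p.
As a 9×12 matrix over Z this has rank 8, with invariant factors (1,1,1,1,1,1,1,1).

Reading off H_k = ker ∂_k / im ∂_{k+1}:

  H_0: rank C_0 − rank ∂_1 = 9 − 8 = 1, and the invariant factors of ∂_1 are all 1, so H_0 = Z.
  H_1: rank ker ∂_1 − rank ∂_2 = (12 − 8) − 0 = 4, and there is no ∂_2, so H_1 = Z^4.

(K is a triangulation of a wedge of 4 circles.)

H_0 = Z,  H_1 = Z^4.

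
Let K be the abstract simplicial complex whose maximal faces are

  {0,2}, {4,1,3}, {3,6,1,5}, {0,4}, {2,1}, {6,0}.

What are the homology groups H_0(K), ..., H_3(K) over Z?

K has 7 vertices, 12 edges, 5 triangles, 1 3-simplex.
rank ∂_0 = 0, rank ∂_1 = 6 ⇒ b_0 = 7 − 0 − 6 = 1; all invariant factors of ∂_1 are 1 so no torsion. So H_0 = Z.
rank ∂_1 = 6, rank ∂_2 = 4 ⇒ b_1 = 12 − 6 − 4 = 2; all invariant factors of ∂_2 are 1 so no torsion. So H_1 = Z^2.
rank ∂_2 = 4, rank ∂_3 = 1 ⇒ b_2 = 5 − 4 − 1 = 0; all invariant factors of ∂_3 are 1 so no torsion. So H_2 = 0.
rank ∂_3 = 1, rank ∂_4 = 0 ⇒ b_3 = 1 − 1 − 0 = 0. So H_3 = 0.

H_0 = Z,  H_1 = Z^2,  H_2 = 0,  H_3 = 0.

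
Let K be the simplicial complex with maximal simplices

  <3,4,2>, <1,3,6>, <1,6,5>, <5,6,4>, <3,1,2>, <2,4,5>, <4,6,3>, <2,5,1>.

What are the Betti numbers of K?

Take the total order 1 < 2 < 3 < 4 < 5 < 6 on the vertex set. Then K (dimension 2) consists of the simplices:

  0-simplices (6): [1], [2], [3], [4], [5], [6]
  1-simplices (12): [1,2], [1,3], [1,5], [1,6], [2,3], [2,4], [2,5], [3,4], [3,6], [4,5], [4,6], [5,6]
  2-simplices (8): [1,2,3], [1,2,5], [1,3,6], [1,5,6], [2,3,4], [2,4,5], [3,4,6], [4,5,6]

so the chain groups are C_0 ≅ Z^6, C_1 ≅ Z^12, C_2 ≅ Z^8.

The boundary map ∂_1: C_1 → C_0 sends each edge [p,q] (with p < q) to q − p.
As a 6×12 matrix over Z this has rank 5, with invariant factors (1,1,1,1,1).

∂_2: C_2 → C_1 maps a triangle to the signed sum of its edges. For instance
  ∂[1,2,3] = [2,3] − [1,3] + [1,2],
  ∂[3,4,6] = [4,6] − [3,6] + [3,4].
The 12×8 boundary matrix has rank 7 and Smith normal form diag(1,1,1,1,1,1,1).

Reading off H_k = ker ∂_k / im ∂_{k+1}:

  H_0: rank C_0 − rank ∂_1 = 6 − 5 = 1, and the invariant factors of ∂_1 are all 1, so H_0 ≅ Z.
  H_1: rank ker ∂_1 − rank ∂_2 = (12 − 5) − 7 = 0, and the invariant factors of ∂_2 are all 1, so H_1 ≅ 0.
  H_2: rank ker ∂_2 − rank ∂_3 = (8 − 7) − 0 = 1, and there is no ∂_3, so H_2 ≅ Z.

Hence the Betti numbers are b_0 = 1, b_1 = 0, b_2 = 1.

b_0 = 1, b_1 = 0, b_2 = 1.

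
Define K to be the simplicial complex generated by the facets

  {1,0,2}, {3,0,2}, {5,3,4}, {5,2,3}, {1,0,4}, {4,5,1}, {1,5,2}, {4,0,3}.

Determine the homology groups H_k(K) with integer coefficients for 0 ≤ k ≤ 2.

H_0 = Z,  H_1 = 0,  H_2 = Z.

We work with the vertex ordering 0 < 1 < 2 < 3 < 4 < 5. The simplices of K, each written with vertices in increasing order, are:

  0-simplices (6): [0], [1], [2], [3], [4], [5]
  1-simplices (12): [0,1], [0,2], [0,3], [0,4], [1,2], [1,4], [1,5], [2,3], [2,5], [3,4], [3,5], [4,5]
  2-simplices (8): [0,1,2], [0,1,4], [0,2,3], [0,3,4], [1,2,5], [1,4,5], [2,3,5], [3,4,5]

giving chain groups C_0 ≅ Z^6, C_1 ≅ Z^12, C_2 ≅ Z^8.

The boundary map ∂_1: C_1 → C_0 is given by ∂[p,q] = [q] − [p].
This gives a 6×12 integer matrix of rank 5; reducing to Smith normal form yields diagonal entries (1,1,1,1,1).

The boundary map ∂_2: C_2 → C_1 sends each 2-simplex [p,q,r] to [q,r] − [p,r] + [p,q]. For instance
  ∂[0,2,3] = [2,3] − [0,3] + [0,2],
  ∂[2,3,5] = [3,5] − [2,5] + [2,3].
This gives a 12×8 integer matrix of rank 7; reducing to Smith normal form yields diagonal entries (1,1,1,1,1,1,1).

Computing H_k = (kernel of ∂_k) / (image of ∂_{k+1}):

  H_0: rank C_0 − rank ∂_1 = 6 − 5 = 1, and the invariant factors of ∂_1 are all 1, so H_0 = Z.
  H_1: rank ker ∂_1 − rank ∂_2 = (12 − 5) − 7 = 0, and the invariant factors of ∂_2 are all 1, so H_1 = 0.
  H_2: rank ker ∂_2 − rank ∂_3 = (8 − 7) − 0 = 1, and there is no ∂_3, so H_2 = Z.

(K is a triangulation of the 2-sphere S^2.)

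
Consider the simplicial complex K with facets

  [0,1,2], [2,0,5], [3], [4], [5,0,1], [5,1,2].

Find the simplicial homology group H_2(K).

H_2 = Z.

We work with the vertex ordering 0 < 1 < 2 < 3 < 4 < 5. The simplices of K, each written with vertices in increasing order, are:

  0-simplices (6): [0], [1], [2], [3], [4], [5]
  1-simplices (6): [0,1], [0,2], [0,5], [1,2], [1,5], [2,5]
  2-simplices (4): [0,1,2], [0,1,5], [0,2,5], [1,2,5]

Hence C_0 ≅ Z^6, C_1 ≅ Z^6, C_2 ≅ Z^4.

The boundary map ∂_1: C_1 → C_0 maps an edge to its endpoints' difference, ∂[p,q] = q − p.
This gives a 6×6 integer matrix of rank 3; reducing to Smith normal form yields diagonal entries (1,1,1).

Boundary ∂_2: C_2 → C_1 acts by ∂[p,q,r] = [q,r] − [p,r] + [p,q]. For instance
  ∂[0,1,5] = [1,5] − [0,5] + [0,1],
  ∂[0,2,5] = [2,5] − [0,5] + [0,2].
This gives a 6×4 integer matrix of rank 3; reducing to Smith normal form yields diagonal entries (1,1,1).

Reading off H_k = ker ∂_k / im ∂_{k+1}:

  H_2: rank ker ∂_2 − rank ∂_3 = (4 − 3) − 0 = 1, and there is no ∂_3, so H_2 ≅ Z.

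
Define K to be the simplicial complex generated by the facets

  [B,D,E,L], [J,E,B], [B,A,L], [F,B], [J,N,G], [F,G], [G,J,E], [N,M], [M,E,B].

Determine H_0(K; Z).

H_0 = Z.

Take the total order A < B < D < E < F < G < J < L < M < N on the vertex set. Then K (dimension 3) consists of the simplices:

  0-simplices (10): A, B, D, E, F, G, J, L, M, N
  1-simplices (19): AB, AL, BD, BE, BF, BJ, BL, BM, DE, DL, EG, EJ, EL, EM, FG, GJ, GN, JN, MN
  2-simplices (9): ABL, BDE, BDL, BEJ, BEL, BEM, DEL, EGJ, GJN
  3-simplices (1): BDEL

Hence C_0 ≅ Z^10, C_1 ≅ Z^19, C_2 ≅ Z^9, C_3 ≅ Z^1.

Boundary ∂_1: C_1 → C_0 sends each edge [p,q] (with p < q) to q − p. For instance
  ∂DL = L − D.
As a 10×19 matrix over Z this has rank 9, with invariant factors (1,1,1,1,1,1,1,1,1).

∂_2: C_2 → C_1 acts by ∂[p,q,r] = [q,r] − [p,r] + [p,q]. For instance
  ∂GJN = JN − GN + GJ,
  ∂BDE = DE − BE + BD.
As a 19×9 matrix over Z this has rank 8, with invariant factors (1,1,1,1,1,1,1,1).

∂_3: C_3 → C_2 sends each 3-simplex σ to the alternating sum Σ_i (−1)^i (σ with its i-th vertex removed). For instance
  ∂BDEL = DEL − BEL + BDL − BDE.
The 9×1 boundary matrix has rank 1 and Smith normal form diag(1).

Reading off H_k = ker ∂_k / im ∂_{k+1}:

  H_0: rank C_0 − rank ∂_1 = 10 − 9 = 1, and the invariant factors of ∂_1 are all 1, so H_0 = Z.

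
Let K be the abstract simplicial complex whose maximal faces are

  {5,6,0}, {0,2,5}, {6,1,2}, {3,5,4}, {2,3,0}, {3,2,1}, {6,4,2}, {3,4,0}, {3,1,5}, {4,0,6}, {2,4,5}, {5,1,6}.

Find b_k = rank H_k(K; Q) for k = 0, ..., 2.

b_0 = 1, b_1 = 0, b_2 = 0.

Take the total order 0 < 1 < 2 < 3 < 4 < 5 < 6 on the vertex set. Then K (dimension 2) consists of the simplices:

  0-simplices (7): [0], [1], [2], [3], [4], [5], [6]
  1-simplices (18): [0,2], [0,3], [0,4], [0,5], [0,6], [1,2], [1,3], [1,5], [1,6], [2,3], [2,4], [2,5], [2,6], [3,4], [3,5], [4,5], [4,6], [5,6]
  2-simplices (12): [0,2,3], [0,2,5], [0,3,4], [0,4,6], [0,5,6], [1,2,3], [1,2,6], [1,3,5], [1,5,6], [2,4,5], [2,4,6], [3,4,5]

so the chain groups are C_0 ≅ Z^7, C_1 ≅ Z^18, C_2 ≅ Z^12.

Boundary ∂_1: C_1 → C_0 sends each edge [p,q] (with p < q) to q − p. For instance
  ∂[0,4] = [4] − [0].
The resulting 7×18 matrix has rank 6, and its Smith normal form has invariant factors (1,1,1,1,1,1).

Boundary ∂_2: C_2 → C_1 sends each 2-simplex [p,q,r] to [q,r] − [p,r] + [p,q]. For instance
  ∂[1,2,3] = [2,3] − [1,3] + [1,2],
  ∂[1,2,6] = [2,6] − [1,6] + [1,2].
As a 18×12 matrix over Z this has rank 12, with invariant factors (1,1,1,1,1,1,1,1,1,1,1,2).

Computing H_k = (kernel of ∂_k) / (image of ∂_{k+1}):

  H_0: rank C_0 − rank ∂_1 = 7 − 6 = 1, and the invariant factors of ∂_1 are all 1, so H_0 ≅ Z.
  H_1: rank ker ∂_1 − rank ∂_2 = (18 − 6) − 12 = 0, and ∂_2 has invariant factor 2 > 1, so H_1 ≅ Z/2Z.
  H_2: rank ker ∂_2 − rank ∂_3 = (12 − 12) − 0 = 0, and there is no ∂_3, so H_2 ≅ 0.

As a check, the Euler characteristic is 7 − 18 + 12 = 1, which agrees with 1 − 0 + 0 = 1.
(K is a triangulation of the real projective plane RP^2.)

Hence the Betti numbers are b_0 = 1, b_1 = 0, b_2 = 0.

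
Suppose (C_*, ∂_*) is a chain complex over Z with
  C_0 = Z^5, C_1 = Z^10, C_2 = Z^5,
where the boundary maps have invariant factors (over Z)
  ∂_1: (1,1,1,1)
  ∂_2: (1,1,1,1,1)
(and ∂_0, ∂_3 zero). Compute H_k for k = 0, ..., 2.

H_0: b_0 = 5 − 0 − 4 = 1; torsion from ∂_1 factors > 1: none. So H_0 = Z.
H_1: b_1 = 10 − 4 − 5 = 1; torsion from ∂_2 factors > 1: none. So H_1 = Z.
H_2: b_2 = 5 − 5 − 0 = 0; torsion from ∂_3 factors > 1: none. So H_2 = 0.

H_0 = Z,  H_1 = Z,  H_2 = 0.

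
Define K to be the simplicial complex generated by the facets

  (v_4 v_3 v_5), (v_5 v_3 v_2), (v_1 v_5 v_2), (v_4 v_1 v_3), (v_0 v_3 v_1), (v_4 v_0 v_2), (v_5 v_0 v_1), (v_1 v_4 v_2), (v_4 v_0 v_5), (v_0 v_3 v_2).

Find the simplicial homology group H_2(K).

Fix the vertex order v_0 < v_1 < v_2 < v_3 < v_4 < v_5 and write every simplex with vertices in increasing order. Then dim K = 2 and the simplices of K are:

  0-simplices (6): [v_0], [v_1], [v_2], [v_3], [v_4], [v_5]
  1-simplices (15): (15 of them)
  2-simplices (10): [v_0,v_1,v_3], [v_0,v_1,v_5], [v_0,v_2,v_3], [v_0,v_2,v_4], [v_0,v_4,v_5], [v_1,v_2,v_4], [v_1,v_2,v_5], [v_1,v_3,v_4], [v_2,v_3,v_5], [v_3,v_4,v_5]

Hence C_0 ≅ Z^6, C_1 ≅ Z^15, C_2 ≅ Z^10.

The boundary map ∂_1: C_1 → C_0 sends each edge [p,q] (with p < q) to q − p. For instance
  ∂[v_1,v_5] = [v_5] − [v_1].
This gives a 6×15 integer matrix of rank 5; reducing to Smith normal form yields diagonal entries (1,1,1,1,1).

Boundary ∂_2: C_2 → C_1 acts by ∂[p,q,r] = [q,r] − [p,r] + [p,q]. For instance
  ∂[v_1,v_3,v_4] = [v_3,v_4] − [v_1,v_4] + [v_1,v_3],
  ∂[v_2,v_3,v_5] = [v_3,v_5] − [v_2,v_5] + [v_2,v_3].
As a 15×10 matrix over Z this has rank 10, with invariant factors (1,1,1,1,1,1,1,1,1,2).

Now H_k = ker ∂_k / im ∂_{k+1}, so:

  H_2: rank ker ∂_2 − rank ∂_3 = (10 − 10) − 0 = 0, and there is no ∂_3, so H_2 = 0.

(K is a triangulation of the real projective plane RP^2.)

H_2 ≅ 0.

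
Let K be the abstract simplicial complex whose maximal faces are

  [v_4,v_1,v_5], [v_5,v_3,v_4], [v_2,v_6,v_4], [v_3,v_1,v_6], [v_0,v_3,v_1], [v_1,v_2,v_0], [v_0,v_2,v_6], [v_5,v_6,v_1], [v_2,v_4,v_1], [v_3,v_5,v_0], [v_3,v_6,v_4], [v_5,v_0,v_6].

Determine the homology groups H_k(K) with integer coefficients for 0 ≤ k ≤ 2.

Fix the vertex order v_0 < v_1 < v_2 < v_3 < v_4 < v_5 < v_6 and write every simplex with vertices in increasing order. Then dim K = 2 and the simplices of K are:

  0-simplices (7): [v_0], [v_1], [v_2], [v_3], [v_4], [v_5], [v_6]
  1-simplices (18): (18 of them)
  2-simplices (12): (12 of them)

Hence C_0 ≅ Z^7, C_1 ≅ Z^18, C_2 ≅ Z^12.

The boundary map ∂_1: C_1 → C_0 maps an edge to its endpoints' difference, ∂[p,q] = q − p.
The 7×18 boundary matrix has rank 6 and Smith normal form diag(1,1,1,1,1,1).

Boundary ∂_2: C_2 → C_1 maps a triangle to the signed sum of its edges. For instance
  ∂[v_1,v_4,v_5] = [v_4,v_5] − [v_1,v_5] + [v_1,v_4],
  ∂[v_0,v_1,v_2] = [v_1,v_2] − [v_0,v_2] + [v_0,v_1].
The resulting 18×12 matrix has rank 12, and its Smith normal form has invariant factors (1,1,1,1,1,1,1,1,1,1,1,2).

Reading off H_k = ker ∂_k / im ∂_{k+1}:

  H_0: rank C_0 − rank ∂_1 = 7 − 6 = 1, and the invariant factors of ∂_1 are all 1, so H_0 = Z.
  H_1: rank ker ∂_1 − rank ∂_2 = (18 − 6) − 12 = 0, and ∂_2 has invariant factor 2 > 1, so H_1 = Z/2.
  H_2: rank ker ∂_2 − rank ∂_3 = (12 − 12) − 0 = 0, and there is no ∂_3, so H_2 = 0.

As a check, the Euler characteristic is 7 − 18 + 12 = 1, which agrees with 1 − 0 + 0 = 1.
(K is a triangulation of the real projective plane RP^2.)

H_0 = Z,  H_1 = Z/2,  H_2 = 0.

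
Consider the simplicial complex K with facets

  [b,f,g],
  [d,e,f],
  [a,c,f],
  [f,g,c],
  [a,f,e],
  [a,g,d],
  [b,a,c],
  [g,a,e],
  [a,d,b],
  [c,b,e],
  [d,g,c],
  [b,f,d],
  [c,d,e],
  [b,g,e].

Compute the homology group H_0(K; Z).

Order the vertices as a < b < c < d < e < f < g. Listing each simplex with vertices in this order, K has dimension 2 with simplices:

  0-simplices (7): a, b, c, d, e, f, g
  1-simplices (21): ab, ac, ad, ae, af, ag, bc, bd, be, bf, bg, cd, ce, cf, cg, de, df, dg, ef, eg, fg
  2-simplices (14): abc, abd, acf, adg, aef, aeg, bce, bdf, beg, bfg, cde, cdg, cfg, def

giving chain groups C_0 ≅ Z^7, C_1 ≅ Z^21, C_2 ≅ Z^14.

∂_1: C_1 → C_0 is given by ∂[p,q] = [q] − [p]. For instance
  ∂bd = d − b.
The 7×21 boundary matrix has rank 6 and Smith normal form diag(1,1,1,1,1,1).

∂_2: C_2 → C_1 acts by ∂[p,q,r] = [q,r] − [p,r] + [p,q]. For instance
  ∂adg = dg − ag + ad,
  ∂aeg = eg − ag + ae.
As a 21×14 matrix over Z this has rank 13, with invariant factors (1,1,1,1,1,1,1,1,1,1,1,1,1).

From H_k ≅ ker(∂_k) / im(∂_{k+1}) we obtain:

  H_0: rank C_0 − rank ∂_1 = 7 − 6 = 1, and the invariant factors of ∂_1 are all 1, so H_0 ≅ Z.

H_0 = Z.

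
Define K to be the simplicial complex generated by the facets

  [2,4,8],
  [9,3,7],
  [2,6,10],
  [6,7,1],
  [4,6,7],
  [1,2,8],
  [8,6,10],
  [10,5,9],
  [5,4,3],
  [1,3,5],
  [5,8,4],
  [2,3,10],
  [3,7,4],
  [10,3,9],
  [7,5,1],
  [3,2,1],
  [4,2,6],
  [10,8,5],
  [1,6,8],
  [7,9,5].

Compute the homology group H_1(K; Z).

H_1 = Z ⊕ Z/2.

K has 10 vertices, 30 edges, 20 triangles.
rank ∂_1 = 9, rank ∂_2 = 20 ⇒ b_1 = 30 − 9 − 20 = 1; ∂_2 has invariant factor(s) [2] giving torsion. So H_1 ≅ Z ⊕ Z/2.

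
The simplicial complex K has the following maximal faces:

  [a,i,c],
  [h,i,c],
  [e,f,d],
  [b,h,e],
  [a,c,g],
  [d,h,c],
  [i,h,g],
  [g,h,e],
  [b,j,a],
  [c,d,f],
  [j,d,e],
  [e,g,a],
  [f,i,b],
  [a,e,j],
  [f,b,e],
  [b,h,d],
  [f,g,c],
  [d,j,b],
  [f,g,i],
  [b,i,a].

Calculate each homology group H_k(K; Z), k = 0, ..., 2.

We work with the vertex ordering a < b < c < d < e < f < g < h < i < j. The simplices of K, each written with vertices in increasing order, are:

  0-simplices (10): a, b, c, d, e, f, g, h, i, j
  1-simplices (30): ab, ac, ae, ag, ai, aj, bd, be, bf, bh, bi, bj, cd, cf, cg, ch, ci, de, df, dh, dj, ef, eg, eh, ej, fg, fi, gh, gi, hi
  2-simplices (20): abi, abj, acg, aci, aeg, aej, bdh, bdj, bef, beh, bfi, cdf, cdh, cfg, chi, def, dej, egh, fgi, ghi

giving chain groups C_0 ≅ Z^10, C_1 ≅ Z^30, C_2 ≅ Z^20.

Boundary ∂_1: C_1 → C_0 is given by ∂[p,q] = [q] − [p]. For instance
  ∂ef = f − e.
This gives a 10×30 integer matrix of rank 9; reducing to Smith normal form yields diagonal entries (1,1,1,1,1,1,1,1,1).

∂_2: C_2 → C_1 acts by ∂[p,q,r] = [q,r] − [p,r] + [p,q]. For instance
  ∂bdh = dh − bh + bd,
  ∂ghi = hi − gi + gh.
As a 30×20 matrix over Z this has rank 20, with invariant factors (1,1,1,1,1,1,1,1,1,1,1,1,1,1,1,1,1,1,1,2).

From H_k ≅ ker(∂_k) / im(∂_{k+1}) we obtain:

  H_0: rank C_0 − rank ∂_1 = 10 − 9 = 1, and the invariant factors of ∂_1 are all 1, so H_0 = Z.
  H_1: rank ker ∂_1 − rank ∂_2 = (30 − 9) − 20 = 1, and ∂_2 has invariant factor 2 > 1, so H_1 = Z ⊕ Z/2Z.
  H_2: rank ker ∂_2 − rank ∂_3 = (20 − 20) − 0 = 0, and there is no ∂_3, so H_2 = 0.

As a check, the Euler characteristic is 10 − 30 + 20 = 0, which agrees with 1 − 1 + 0 = 0.

H_0 = Z,  H_1 = Z ⊕ Z/2Z,  H_2 = 0.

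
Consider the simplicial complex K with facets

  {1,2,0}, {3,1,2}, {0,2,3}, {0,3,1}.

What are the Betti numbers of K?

We work with the vertex ordering 0 < 1 < 2 < 3. The simplices of K, each written with vertices in increasing order, are:

  0-simplices (4): [0], [1], [2], [3]
  1-simplices (6): [0,1], [0,2], [0,3], [1,2], [1,3], [2,3]
  2-simplices (4): [0,1,2], [0,1,3], [0,2,3], [1,2,3]

so the chain groups are C_0 ≅ Z^4, C_1 ≅ Z^6, C_2 ≅ Z^4.

Boundary ∂_1: C_1 → C_0 is given by ∂[p,q] = [q] − [p].
As a 4×6 matrix over Z this has rank 3, with invariant factors (1,1,1).

The boundary map ∂_2: C_2 → C_1 acts by ∂[p,q,r] = [q,r] − [p,r] + [p,q]. For instance
  ∂[1,2,3] = [2,3] − [1,3] + [1,2],
  ∂[0,1,3] = [1,3] − [0,3] + [0,1].
The 6×4 boundary matrix has rank 3 and Smith normal form diag(1,1,1).

Computing H_k = (kernel of ∂_k) / (image of ∂_{k+1}):

  H_0: rank C_0 − rank ∂_1 = 4 − 3 = 1, and the invariant factors of ∂_1 are all 1, so H_0 = Z.
  H_1: rank ker ∂_1 − rank ∂_2 = (6 − 3) − 3 = 0, and the invariant factors of ∂_2 are all 1, so H_1 = 0.
  H_2: rank ker ∂_2 − rank ∂_3 = (4 − 3) − 0 = 1, and there is no ∂_3, so H_2 = Z.

As a check, the Euler characteristic is 4 − 6 + 4 = 2, which agrees with 1 − 0 + 1 = 2.

Hence the Betti numbers are b_0 = 1, b_1 = 0, b_2 = 1.

b_0 = 1, b_1 = 0, b_2 = 1.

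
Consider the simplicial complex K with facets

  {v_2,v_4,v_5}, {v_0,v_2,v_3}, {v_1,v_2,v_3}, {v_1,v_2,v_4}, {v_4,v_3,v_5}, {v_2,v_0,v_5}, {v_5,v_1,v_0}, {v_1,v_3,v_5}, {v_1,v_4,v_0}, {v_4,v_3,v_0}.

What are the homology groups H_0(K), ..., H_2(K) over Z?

H_0 ≅ Z,  H_1 ≅ Z/2,  H_2 = 0.

Take the total order v_0 < v_1 < v_2 < v_3 < v_4 < v_5 on the vertex set. Then K (dimension 2) consists of the simplices:

  0-simplices (6): [v_0], [v_1], [v_2], [v_3], [v_4], [v_5]
  1-simplices (15): (15 of them)
  2-simplices (10): [v_0,v_1,v_4], [v_0,v_1,v_5], [v_0,v_2,v_3], [v_0,v_2,v_5], [v_0,v_3,v_4], [v_1,v_2,v_3], [v_1,v_2,v_4], [v_1,v_3,v_5], [v_2,v_4,v_5], [v_3,v_4,v_5]

giving chain groups C_0 ≅ Z^6, C_1 ≅ Z^15, C_2 ≅ Z^10.

The boundary map ∂_1: C_1 → C_0 is given by ∂[p,q] = [q] − [p]. For instance
  ∂[v_2,v_5] = [v_5] − [v_2].
As a 6×15 matrix over Z this has rank 5, with invariant factors (1,1,1,1,1).

The boundary map ∂_2: C_2 → C_1 maps a triangle to the signed sum of its edges. For instance
  ∂[v_1,v_2,v_3] = [v_2,v_3] − [v_1,v_3] + [v_1,v_2],
  ∂[v_1,v_2,v_4] = [v_2,v_4] − [v_1,v_4] + [v_1,v_2].
This gives a 15×10 integer matrix of rank 10; reducing to Smith normal form yields diagonal entries (1,1,1,1,1,1,1,1,1,2).

From H_k ≅ ker(∂_k) / im(∂_{k+1}) we obtain:

  H_0: rank C_0 − rank ∂_1 = 6 − 5 = 1, and the invariant factors of ∂_1 are all 1, so H_0 = Z.
  H_1: rank ker ∂_1 − rank ∂_2 = (15 − 5) − 10 = 0, and ∂_2 has invariant factor 2 > 1, so H_1 = Z/2.
  H_2: rank ker ∂_2 − rank ∂_3 = (10 − 10) − 0 = 0, and there is no ∂_3, so H_2 = 0.

(K is a triangulation of the real projective plane RP^2.)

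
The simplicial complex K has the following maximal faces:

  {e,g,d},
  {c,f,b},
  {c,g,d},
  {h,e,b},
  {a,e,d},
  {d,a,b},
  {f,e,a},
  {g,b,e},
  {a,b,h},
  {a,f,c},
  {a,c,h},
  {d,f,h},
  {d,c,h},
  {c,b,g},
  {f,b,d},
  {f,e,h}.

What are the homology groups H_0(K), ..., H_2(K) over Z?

H_0 ≅ Z,  H_1 ≅ Z^2,  H_2 ≅ Z.

K has 8 vertices, 24 edges, 16 triangles.
rank ∂_0 = 0, rank ∂_1 = 7 ⇒ b_0 = 8 − 0 − 7 = 1; all invariant factors of ∂_1 are 1 so no torsion. So H_0 = Z.
rank ∂_1 = 7, rank ∂_2 = 15 ⇒ b_1 = 24 − 7 − 15 = 2; all invariant factors of ∂_2 are 1 so no torsion. So H_1 = Z^2.
rank ∂_2 = 15, rank ∂_3 = 0 ⇒ b_2 = 16 − 15 − 0 = 1. So H_2 = Z.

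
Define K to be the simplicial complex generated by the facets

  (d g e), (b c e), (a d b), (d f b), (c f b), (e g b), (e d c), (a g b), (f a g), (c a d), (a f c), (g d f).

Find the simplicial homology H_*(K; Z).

H_0 ≅ Z,  H_1 ≅ Z/2,  H_2 = 0.

Order the vertices as a < b < c < d < e < f < g. Listing each simplex with vertices in this order, K has dimension 2 with simplices:

  0-simplices (7): a, b, c, d, e, f, g
  1-simplices (18): ab, ac, ad, af, ag, bc, bd, be, bf, bg, cd, ce, cf, de, df, dg, eg, fg
  2-simplices (12): abd, abg, acd, acf, afg, bce, bcf, bdf, beg, cde, deg, dfg

Hence C_0 ≅ Z^7, C_1 ≅ Z^18, C_2 ≅ Z^12.

∂_1: C_1 → C_0 sends each edge [p,q] (with p < q) to q − p.
This gives a 7×18 integer matrix of rank 6; reducing to Smith normal form yields diagonal entries (1,1,1,1,1,1).

The boundary map ∂_2: C_2 → C_1 acts by ∂[p,q,r] = [q,r] − [p,r] + [p,q]. For instance
  ∂bdf = df − bf + bd,
  ∂dfg = fg − dg + df.
The 18×12 boundary matrix has rank 12 and Smith normal form diag(1,1,1,1,1,1,1,1,1,1,1,2).

Computing H_k = (kernel of ∂_k) / (image of ∂_{k+1}):

  H_0: rank C_0 − rank ∂_1 = 7 − 6 = 1, and the invariant factors of ∂_1 are all 1, so H_0 ≅ Z.
  H_1: rank ker ∂_1 − rank ∂_2 = (18 − 6) − 12 = 0, and ∂_2 has invariant factor 2 > 1, so H_1 ≅ Z/2.
  H_2: rank ker ∂_2 − rank ∂_3 = (12 − 12) − 0 = 0, and there is no ∂_3, so H_2 ≅ 0.

As a check, the Euler characteristic is 7 − 18 + 12 = 1, which agrees with 1 − 0 + 0 = 1.
(K is a triangulation of the real projective plane RP^2.)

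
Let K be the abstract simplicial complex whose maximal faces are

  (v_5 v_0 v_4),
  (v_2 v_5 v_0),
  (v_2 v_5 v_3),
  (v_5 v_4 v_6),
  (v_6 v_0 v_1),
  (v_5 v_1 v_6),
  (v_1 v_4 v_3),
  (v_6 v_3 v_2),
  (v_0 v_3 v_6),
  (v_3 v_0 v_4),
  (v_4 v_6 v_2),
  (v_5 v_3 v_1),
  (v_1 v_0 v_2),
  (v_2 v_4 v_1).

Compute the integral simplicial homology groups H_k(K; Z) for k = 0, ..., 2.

Order the vertices as v_0 < v_1 < v_2 < v_3 < v_4 < v_5 < v_6. Listing each simplex with vertices in this order, K has dimension 2 with simplices:

  0-simplices (7): [v_0], [v_1], [v_2], [v_3], [v_4], [v_5], [v_6]
  1-simplices (21): (21 of them)
  2-simplices (14): (14 of them)

giving chain groups C_0 ≅ Z^7, C_1 ≅ Z^21, C_2 ≅ Z^14.

Boundary ∂_1: C_1 → C_0 is given by ∂[p,q] = [q] − [p]. For instance
  ∂[v_3,v_6] = [v_6] − [v_3].
As a 7×21 matrix over Z this has rank 6, with invariant factors (1,1,1,1,1,1).

The boundary map ∂_2: C_2 → C_1 maps a triangle to the signed sum of its edges. For instance
  ∂[v_1,v_3,v_4] = [v_3,v_4] − [v_1,v_4] + [v_1,v_3],
  ∂[v_2,v_3,v_5] = [v_3,v_5] − [v_2,v_5] + [v_2,v_3].
This gives a 21×14 integer matrix of rank 13; reducing to Smith normal form yields diagonal entries (1,1,1,1,1,1,1,1,1,1,1,1,1).

Now H_k = ker ∂_k / im ∂_{k+1}, so:

  H_0: rank C_0 − rank ∂_1 = 7 − 6 = 1, and the invariant factors of ∂_1 are all 1, so H_0 = Z.
  H_1: rank ker ∂_1 − rank ∂_2 = (21 − 6) − 13 = 2, and the invariant factors of ∂_2 are all 1, so H_1 = Z^2.
  H_2: rank ker ∂_2 − rank ∂_3 = (14 − 13) − 0 = 1, and there is no ∂_3, so H_2 = Z.

H_0 = Z,  H_1 = Z^2,  H_2 = Z.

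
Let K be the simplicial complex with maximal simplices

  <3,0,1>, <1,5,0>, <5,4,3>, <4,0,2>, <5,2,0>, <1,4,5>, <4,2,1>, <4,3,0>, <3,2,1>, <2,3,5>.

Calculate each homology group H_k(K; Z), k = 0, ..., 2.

K has 6 vertices, 15 edges, 10 triangles.
rank ∂_0 = 0, rank ∂_1 = 5 ⇒ b_0 = 6 − 0 − 5 = 1; all invariant factors of ∂_1 are 1 so no torsion. So H_0 = Z.
rank ∂_1 = 5, rank ∂_2 = 10 ⇒ b_1 = 15 − 5 − 10 = 0; ∂_2 has invariant factor(s) [2] giving torsion. So H_1 = Z/2.
rank ∂_2 = 10, rank ∂_3 = 0 ⇒ b_2 = 10 − 10 − 0 = 0. So H_2 = 0.

H_0 = Z,  H_1 = Z/2,  H_2 = 0.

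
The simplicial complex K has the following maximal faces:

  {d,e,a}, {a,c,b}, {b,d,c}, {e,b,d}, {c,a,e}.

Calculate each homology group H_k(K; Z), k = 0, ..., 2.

We work with the vertex ordering a < b < c < d < e. The simplices of K, each written with vertices in increasing order, are:

  0-simplices (5): a, b, c, d, e
  1-simplices (10): ab, ac, ad, ae, bc, bd, be, cd, ce, de
  2-simplices (5): abc, ace, ade, bcd, bde

so the chain groups are C_0 ≅ Z^5, C_1 ≅ Z^10, C_2 ≅ Z^5.

∂_1: C_1 → C_0 maps an edge to its endpoints' difference, ∂[p,q] = q − p.
As a 5×10 matrix over Z this has rank 4, with invariant factors (1,1,1,1).

Boundary ∂_2: C_2 → C_1 sends each 2-simplex [p,q,r] to [q,r] − [p,r] + [p,q]. For instance
  ∂abc = bc − ac + ab,
  ∂ace = ce − ae + ac.
This gives a 10×5 integer matrix of rank 5; reducing to Smith normal form yields diagonal entries (1,1,1,1,1).

From H_k ≅ ker(∂_k) / im(∂_{k+1}) we obtain:

  H_0: rank C_0 − rank ∂_1 = 5 − 4 = 1, and the invariant factors of ∂_1 are all 1, so H_0 ≅ Z.
  H_1: rank ker ∂_1 − rank ∂_2 = (10 − 4) − 5 = 1, and the invariant factors of ∂_2 are all 1, so H_1 ≅ Z.
  H_2: rank ker ∂_2 − rank ∂_3 = (5 − 5) − 0 = 0, and there is no ∂_3, so H_2 ≅ 0.

(K is a triangulation of the Möbius band.)

H_0 ≅ Z,  H_1 ≅ Z,  H_2 = 0.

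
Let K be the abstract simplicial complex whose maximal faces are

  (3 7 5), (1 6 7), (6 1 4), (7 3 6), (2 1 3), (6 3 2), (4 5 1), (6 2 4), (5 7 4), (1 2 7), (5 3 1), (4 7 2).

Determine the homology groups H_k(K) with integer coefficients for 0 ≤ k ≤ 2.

H_0 = Z,  H_1 = Z/2,  H_2 = 0.

Fix the vertex order 1 < 2 < 3 < 4 < 5 < 6 < 7 and write every simplex with vertices in increasing order. Then dim K = 2 and the simplices of K are:

  0-simplices (7): [1], [2], [3], [4], [5], [6], [7]
  1-simplices (18): [1,2], [1,3], [1,4], [1,5], [1,6], [1,7], [2,3], [2,4], [2,6], [2,7], [3,5], [3,6], [3,7], [4,5], [4,6], [4,7], [5,7], [6,7]
  2-simplices (12): [1,2,3], [1,2,7], [1,3,5], [1,4,5], [1,4,6], [1,6,7], [2,3,6], [2,4,6], [2,4,7], [3,5,7], [3,6,7], [4,5,7]

Hence C_0 ≅ Z^7, C_1 ≅ Z^18, C_2 ≅ Z^12.

The boundary map ∂_1: C_1 → C_0 sends each edge [p,q] (with p < q) to q − p. For instance
  ∂[4,7] = [7] − [4].
As a 7×18 matrix over Z this has rank 6, with invariant factors (1,1,1,1,1,1).

Boundary ∂_2: C_2 → C_1 acts by ∂[p,q,r] = [q,r] − [p,r] + [p,q]. For instance
  ∂[1,6,7] = [6,7] − [1,7] + [1,6],
  ∂[4,5,7] = [5,7] − [4,7] + [4,5].
The 18×12 boundary matrix has rank 12 and Smith normal form diag(1,1,1,1,1,1,1,1,1,1,1,2).

Computing H_k = (kernel of ∂_k) / (image of ∂_{k+1}):

  H_0: rank C_0 − rank ∂_1 = 7 − 6 = 1, and the invariant factors of ∂_1 are all 1, so H_0 = Z.
  H_1: rank ker ∂_1 − rank ∂_2 = (18 − 6) − 12 = 0, and ∂_2 has invariant factor 2 > 1, so H_1 = Z/2.
  H_2: rank ker ∂_2 − rank ∂_3 = (12 − 12) − 0 = 0, and there is no ∂_3, so H_2 = 0.

As a check, the Euler characteristic is 7 − 18 + 12 = 1, which agrees with 1 − 0 + 0 = 1.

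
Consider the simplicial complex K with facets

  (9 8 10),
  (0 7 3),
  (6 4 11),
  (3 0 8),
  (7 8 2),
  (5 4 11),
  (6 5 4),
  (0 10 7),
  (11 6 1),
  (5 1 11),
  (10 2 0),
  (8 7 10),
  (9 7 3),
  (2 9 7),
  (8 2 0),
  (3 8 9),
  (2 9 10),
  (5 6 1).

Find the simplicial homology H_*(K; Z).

H_0 = Z^2,  H_1 = Z/2,  H_2 = Z.

Take the total order 0 < 1 < 2 < 3 < 4 < 5 < 6 < 7 < 8 < 9 < 10 < 11 on the vertex set. Then K (dimension 2) consists of the simplices:

  0-simplices (12): [0], [1], [2], [3], [4], [5], [6], [7], [8], [9], [10], [11]
  1-simplices (27): (27 of them)
  2-simplices (18): (18 of them)

so the chain groups are C_0 ≅ Z^12, C_1 ≅ Z^27, C_2 ≅ Z^18.

∂_1: C_1 → C_0 is given by ∂[p,q] = [q] − [p]. For instance
  ∂[1,11] = [11] − [1].
The resulting 12×27 matrix has rank 10, and its Smith normal form has invariant factors (1,1,1,1,1,1,1,1,1,1).

∂_2: C_2 → C_1 sends each 2-simplex [p,q,r] to [q,r] − [p,r] + [p,q]. For instance
  ∂[0,2,8] = [2,8] − [0,8] + [0,2],
  ∂[4,5,6] = [5,6] − [4,6] + [4,5].
As a 27×18 matrix over Z this has rank 17, with invariant factors (1,1,1,1,1,1,1,1,1,1,1,1,1,1,1,1,2).

Reading off H_k = ker ∂_k / im ∂_{k+1}:

  H_0: rank C_0 − rank ∂_1 = 12 − 10 = 2, and the invariant factors of ∂_1 are all 1, so H_0 = Z^2.
  H_1: rank ker ∂_1 − rank ∂_2 = (27 − 10) − 17 = 0, and ∂_2 has invariant factor 2 > 1, so H_1 = Z/2.
  H_2: rank ker ∂_2 − rank ∂_3 = (18 − 17) − 0 = 1, and there is no ∂_3, so H_2 = Z.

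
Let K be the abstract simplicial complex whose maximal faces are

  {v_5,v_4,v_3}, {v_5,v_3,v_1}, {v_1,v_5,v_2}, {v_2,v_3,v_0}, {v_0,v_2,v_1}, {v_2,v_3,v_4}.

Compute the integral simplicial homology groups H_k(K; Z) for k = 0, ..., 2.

We work with the vertex ordering v_0 < v_1 < v_2 < v_3 < v_4 < v_5. The simplices of K, each written with vertices in increasing order, are:

  0-simplices (6): [v_0], [v_1], [v_2], [v_3], [v_4], [v_5]
  1-simplices (12): [v_0,v_1], [v_0,v_2], [v_0,v_3], [v_1,v_2], [v_1,v_3], [v_1,v_5], [v_2,v_3], [v_2,v_4], [v_2,v_5], [v_3,v_4], [v_3,v_5], [v_4,v_5]
  2-simplices (6): [v_0,v_1,v_2], [v_0,v_2,v_3], [v_1,v_2,v_5], [v_1,v_3,v_5], [v_2,v_3,v_4], [v_3,v_4,v_5]

so the chain groups are C_0 ≅ Z^6, C_1 ≅ Z^12, C_2 ≅ Z^6.

∂_1: C_1 → C_0 maps an edge to its endpoints' difference, ∂[p,q] = q − p. For instance
  ∂[v_1,v_3] = [v_3] − [v_1].
The 6×12 boundary matrix has rank 5 and Smith normal form diag(1,1,1,1,1).

The boundary map ∂_2: C_2 → C_1 acts by ∂[p,q,r] = [q,r] − [p,r] + [p,q]. For instance
  ∂[v_2,v_3,v_4] = [v_3,v_4] − [v_2,v_4] + [v_2,v_3],
  ∂[v_3,v_4,v_5] = [v_4,v_5] − [v_3,v_5] + [v_3,v_4].
As a 12×6 matrix over Z this has rank 6, with invariant factors (1,1,1,1,1,1).

From H_k ≅ ker(∂_k) / im(∂_{k+1}) we obtain:

  H_0: rank C_0 − rank ∂_1 = 6 − 5 = 1, and the invariant factors of ∂_1 are all 1, so H_0 = Z.
  H_1: rank ker ∂_1 − rank ∂_2 = (12 − 5) − 6 = 1, and the invariant factors of ∂_2 are all 1, so H_1 = Z.
  H_2: rank ker ∂_2 − rank ∂_3 = (6 − 6) − 0 = 0, and there is no ∂_3, so H_2 = 0.

H_0 = Z,  H_1 = Z,  H_2 = 0.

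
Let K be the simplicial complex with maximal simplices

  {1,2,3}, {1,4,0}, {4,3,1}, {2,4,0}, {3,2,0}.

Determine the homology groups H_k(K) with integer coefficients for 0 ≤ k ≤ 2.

Order the vertices as 0 < 1 < 2 < 3 < 4. Listing each simplex with vertices in this order, K has dimension 2 with simplices:

  0-simplices (5): [0], [1], [2], [3], [4]
  1-simplices (10): [0,1], [0,2], [0,3], [0,4], [1,2], [1,3], [1,4], [2,3], [2,4], [3,4]
  2-simplices (5): [0,1,4], [0,2,3], [0,2,4], [1,2,3], [1,3,4]

so the chain groups are C_0 ≅ Z^5, C_1 ≅ Z^10, C_2 ≅ Z^5.

The boundary map ∂_1: C_1 → C_0 is given by ∂[p,q] = [q] − [p]. For instance
  ∂[1,3] = [3] − [1].
This gives a 5×10 integer matrix of rank 4; reducing to Smith normal form yields diagonal entries (1,1,1,1).

Boundary ∂_2: C_2 → C_1 maps a triangle to the signed sum of its edges. For instance
  ∂[0,2,4] = [2,4] − [0,4] + [0,2],
  ∂[0,1,4] = [1,4] − [0,4] + [0,1].
The 10×5 boundary matrix has rank 5 and Smith normal form diag(1,1,1,1,1).

Computing H_k = (kernel of ∂_k) / (image of ∂_{k+1}):

  H_0: rank C_0 − rank ∂_1 = 5 − 4 = 1, and the invariant factors of ∂_1 are all 1, so H_0 = Z.
  H_1: rank ker ∂_1 − rank ∂_2 = (10 − 4) − 5 = 1, and the invariant factors of ∂_2 are all 1, so H_1 = Z.
  H_2: rank ker ∂_2 − rank ∂_3 = (5 − 5) − 0 = 0, and there is no ∂_3, so H_2 = 0.

As a check, the Euler characteristic is 5 − 10 + 5 = 0, which agrees with 1 − 1 + 0 = 0.
(K is a triangulation of the Möbius band.)

H_0 = Z,  H_1 = Z,  H_2 = 0.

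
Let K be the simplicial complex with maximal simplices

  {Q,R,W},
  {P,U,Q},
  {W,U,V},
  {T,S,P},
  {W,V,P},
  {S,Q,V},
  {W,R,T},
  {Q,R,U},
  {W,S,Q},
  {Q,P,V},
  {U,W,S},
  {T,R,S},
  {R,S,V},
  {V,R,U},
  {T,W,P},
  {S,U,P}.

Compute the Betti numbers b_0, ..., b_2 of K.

b_0 = 1, b_1 = 2, b_2 = 1.

We work with the vertex ordering P < Q < R < S < T < U < V < W. The simplices of K, each written with vertices in increasing order, are:

  0-simplices (8): P, Q, R, S, T, U, V, W
  1-simplices (24): PQ, PS, PT, PU, PV, PW, QR, QS, QU, QV, QW, RS, RT, RU, RV, RW, ST, SU, SV, SW, TW, UV, UW, VW
  2-simplices (16): PQU, PQV, PST, PSU, PTW, PVW, QRU, QRW, QSV, QSW, RST, RSV, RTW, RUV, SUW, UVW

so the chain groups are C_0 ≅ Z^8, C_1 ≅ Z^24, C_2 ≅ Z^16.

∂_1: C_1 → C_0 sends each edge [p,q] (with p < q) to q − p.
This gives a 8×24 integer matrix of rank 7; reducing to Smith normal form yields diagonal entries (1,1,1,1,1,1,1).

∂_2: C_2 → C_1 maps a triangle to the signed sum of its edges. For instance
  ∂PQU = QU − PU + PQ,
  ∂PSU = SU − PU + PS.
The resulting 24×16 matrix has rank 15, and its Smith normal form has invariant factors (1,1,1,1,1,1,1,1,1,1,1,1,1,1,1).

Now H_k = ker ∂_k / im ∂_{k+1}, so:

  H_0: rank C_0 − rank ∂_1 = 8 − 7 = 1, and the invariant factors of ∂_1 are all 1, so H_0 = Z.
  H_1: rank ker ∂_1 − rank ∂_2 = (24 − 7) − 15 = 2, and the invariant factors of ∂_2 are all 1, so H_1 = Z^2.
  H_2: rank ker ∂_2 − rank ∂_3 = (16 − 15) − 0 = 1, and there is no ∂_3, so H_2 = Z.

As a check, the Euler characteristic is 8 − 24 + 16 = 0, which agrees with 1 − 2 + 1 = 0.
(K is a triangulation of the torus T^2.)

Hence the Betti numbers are b_0 = 1, b_1 = 2, b_2 = 1.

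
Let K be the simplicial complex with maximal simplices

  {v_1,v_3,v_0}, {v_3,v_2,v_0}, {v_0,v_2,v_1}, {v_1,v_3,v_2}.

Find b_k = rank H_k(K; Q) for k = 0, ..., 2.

b_0 = 1, b_1 = 0, b_2 = 1.

Fix the vertex order v_0 < v_1 < v_2 < v_3 and write every simplex with vertices in increasing order. Then dim K = 2 and the simplices of K are:

  0-simplices (4): [v_0], [v_1], [v_2], [v_3]
  1-simplices (6): [v_0,v_1], [v_0,v_2], [v_0,v_3], [v_1,v_2], [v_1,v_3], [v_2,v_3]
  2-simplices (4): [v_0,v_1,v_2], [v_0,v_1,v_3], [v_0,v_2,v_3], [v_1,v_2,v_3]

so the chain groups are C_0 ≅ Z^4, C_1 ≅ Z^6, C_2 ≅ Z^4.

Boundary ∂_1: C_1 → C_0 sends each edge [p,q] (with p < q) to q − p. For instance
  ∂[v_0,v_1] = [v_1] − [v_0].
The resulting 4×6 matrix has rank 3, and its Smith normal form has invariant factors (1,1,1).

The boundary map ∂_2: C_2 → C_1 maps a triangle to the signed sum of its edges. For instance
  ∂[v_0,v_2,v_3] = [v_2,v_3] − [v_0,v_3] + [v_0,v_2],
  ∂[v_0,v_1,v_3] = [v_1,v_3] − [v_0,v_3] + [v_0,v_1].
The 6×4 boundary matrix has rank 3 and Smith normal form diag(1,1,1).

From H_k ≅ ker(∂_k) / im(∂_{k+1}) we obtain:

  H_0: rank C_0 − rank ∂_1 = 4 − 3 = 1, and the invariant factors of ∂_1 are all 1, so H_0 ≅ Z.
  H_1: rank ker ∂_1 − rank ∂_2 = (6 − 3) − 3 = 0, and the invariant factors of ∂_2 are all 1, so H_1 ≅ 0.
  H_2: rank ker ∂_2 − rank ∂_3 = (4 − 3) − 0 = 1, and there is no ∂_3, so H_2 ≅ Z.

Hence the Betti numbers are b_0 = 1, b_1 = 0, b_2 = 1.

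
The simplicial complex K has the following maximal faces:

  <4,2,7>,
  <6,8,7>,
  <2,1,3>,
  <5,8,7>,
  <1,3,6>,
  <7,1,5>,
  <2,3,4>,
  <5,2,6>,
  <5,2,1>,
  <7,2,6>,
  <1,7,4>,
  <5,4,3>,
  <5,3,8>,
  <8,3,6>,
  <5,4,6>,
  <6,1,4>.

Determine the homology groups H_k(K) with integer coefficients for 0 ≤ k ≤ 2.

H_0 = Z,  H_1 = Z^2,  H_2 = Z.

K has 8 vertices, 24 edges, 16 triangles.
rank ∂_0 = 0, rank ∂_1 = 7 ⇒ b_0 = 8 − 0 − 7 = 1; all invariant factors of ∂_1 are 1 so no torsion. So H_0 = Z.
rank ∂_1 = 7, rank ∂_2 = 15 ⇒ b_1 = 24 − 7 − 15 = 2; all invariant factors of ∂_2 are 1 so no torsion. So H_1 = Z^2.
rank ∂_2 = 15, rank ∂_3 = 0 ⇒ b_2 = 16 − 15 − 0 = 1. So H_2 = Z.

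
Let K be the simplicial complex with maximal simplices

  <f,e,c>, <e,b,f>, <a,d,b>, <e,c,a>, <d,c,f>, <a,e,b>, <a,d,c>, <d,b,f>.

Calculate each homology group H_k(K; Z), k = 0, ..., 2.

H_0 = Z,  H_1 = 0,  H_2 = Z.

Order the vertices as a < b < c < d < e < f. Listing each simplex with vertices in this order, K has dimension 2 with simplices:

  0-simplices (6): a, b, c, d, e, f
  1-simplices (12): ab, ac, ad, ae, bd, be, bf, cd, ce, cf, df, ef
  2-simplices (8): abd, abe, acd, ace, bdf, bef, cdf, cef

Hence C_0 ≅ Z^6, C_1 ≅ Z^12, C_2 ≅ Z^8.

∂_1: C_1 → C_0 maps an edge to its endpoints' difference, ∂[p,q] = q − p. For instance
  ∂ac = c − a.
As a 6×12 matrix over Z this has rank 5, with invariant factors (1,1,1,1,1).

Boundary ∂_2: C_2 → C_1 sends each 2-simplex [p,q,r] to [q,r] − [p,r] + [p,q]. For instance
  ∂bdf = df − bf + bd,
  ∂ace = ce − ae + ac.
This gives a 12×8 integer matrix of rank 7; reducing to Smith normal form yields diagonal entries (1,1,1,1,1,1,1).

Computing H_k = (kernel of ∂_k) / (image of ∂_{k+1}):

  H_0: rank C_0 − rank ∂_1 = 6 − 5 = 1, and the invariant factors of ∂_1 are all 1, so H_0 = Z.
  H_1: rank ker ∂_1 − rank ∂_2 = (12 − 5) − 7 = 0, and the invariant factors of ∂_2 are all 1, so H_1 = 0.
  H_2: rank ker ∂_2 − rank ∂_3 = (8 − 7) − 0 = 1, and there is no ∂_3, so H_2 = Z.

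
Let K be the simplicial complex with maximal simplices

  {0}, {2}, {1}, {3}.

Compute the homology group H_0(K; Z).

Fix the vertex order 0 < 1 < 2 < 3 and write every simplex with vertices in increasing order. Then dim K = 0 and the simplices of K are:

  0-simplices (4): [0], [1], [2], [3]

Hence C_0 ≅ Z^4.

Reading off H_k = ker ∂_k / im ∂_{k+1}:

  H_0: rank C_0 − rank ∂_1 = 4 − 0 = 4, and there is no ∂_1, so H_0 ≅ Z^4.

H_0 = Z^4.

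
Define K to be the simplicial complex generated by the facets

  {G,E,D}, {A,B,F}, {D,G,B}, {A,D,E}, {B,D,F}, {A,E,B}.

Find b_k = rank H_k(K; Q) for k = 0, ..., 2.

b_0 = 1, b_1 = 1, b_2 = 0.

Order the vertices as A < B < D < E < F < G. Listing each simplex with vertices in this order, K has dimension 2 with simplices:

  0-simplices (6): A, B, D, E, F, G
  1-simplices (12): AB, AD, AE, AF, BD, BE, BF, BG, DE, DF, DG, EG
  2-simplices (6): ABE, ABF, ADE, BDF, BDG, DEG

giving chain groups C_0 ≅ Z^6, C_1 ≅ Z^12, C_2 ≅ Z^6.

The boundary map ∂_1: C_1 → C_0 sends each edge [p,q] (with p < q) to q − p.
The 6×12 boundary matrix has rank 5 and Smith normal form diag(1,1,1,1,1).

The boundary map ∂_2: C_2 → C_1 maps a triangle to the signed sum of its edges. For instance
  ∂DEG = EG − DG + DE,
  ∂ADE = DE − AE + AD.
As a 12×6 matrix over Z this has rank 6, with invariant factors (1,1,1,1,1,1).

From H_k ≅ ker(∂_k) / im(∂_{k+1}) we obtain:

  H_0: rank C_0 − rank ∂_1 = 6 − 5 = 1, and the invariant factors of ∂_1 are all 1, so H_0 ≅ Z.
  H_1: rank ker ∂_1 − rank ∂_2 = (12 − 5) − 6 = 1, and the invariant factors of ∂_2 are all 1, so H_1 ≅ Z.
  H_2: rank ker ∂_2 − rank ∂_3 = (6 − 6) − 0 = 0, and there is no ∂_3, so H_2 ≅ 0.

(K is a triangulation of the cylinder S^1 x I.)

Hence the Betti numbers are b_0 = 1, b_1 = 1, b_2 = 0.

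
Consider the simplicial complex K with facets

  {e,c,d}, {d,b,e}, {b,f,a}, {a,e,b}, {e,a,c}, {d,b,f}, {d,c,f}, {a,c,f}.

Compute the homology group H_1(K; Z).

K has 6 vertices, 12 edges, 8 triangles.
rank ∂_1 = 5, rank ∂_2 = 7 ⇒ b_1 = 12 − 5 − 7 = 0; all invariant factors of ∂_2 are 1 so no torsion. So H_1 ≅ 0.

H_1 = 0.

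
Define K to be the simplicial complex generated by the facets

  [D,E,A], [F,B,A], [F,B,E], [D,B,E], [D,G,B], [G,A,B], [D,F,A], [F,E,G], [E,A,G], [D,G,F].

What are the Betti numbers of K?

Order the vertices as A < B < D < E < F < G. Listing each simplex with vertices in this order, K has dimension 2 with simplices:

  0-simplices (6): A, B, D, E, F, G
  1-simplices (15): AB, AD, AE, AF, AG, BD, BE, BF, BG, DE, DF, DG, EF, EG, FG
  2-simplices (10): ABF, ABG, ADE, ADF, AEG, BDE, BDG, BEF, DFG, EFG

giving chain groups C_0 ≅ Z^6, C_1 ≅ Z^15, C_2 ≅ Z^10.

Boundary ∂_1: C_1 → C_0 is given by ∂[p,q] = [q] − [p].
As a 6×15 matrix over Z this has rank 5, with invariant factors (1,1,1,1,1).

Boundary ∂_2: C_2 → C_1 maps a triangle to the signed sum of its edges. For instance
  ∂EFG = FG − EG + EF,
  ∂DFG = FG − DG + DF.
This gives a 15×10 integer matrix of rank 10; reducing to Smith normal form yields diagonal entries (1,1,1,1,1,1,1,1,1,2).

Now H_k = ker ∂_k / im ∂_{k+1}, so:

  H_0: rank C_0 − rank ∂_1 = 6 − 5 = 1, and the invariant factors of ∂_1 are all 1, so H_0 = Z.
  H_1: rank ker ∂_1 − rank ∂_2 = (15 − 5) − 10 = 0, and ∂_2 has invariant factor 2 > 1, so H_1 = Z/2.
  H_2: rank ker ∂_2 − rank ∂_3 = (10 − 10) − 0 = 0, and there is no ∂_3, so H_2 = 0.

As a check, the Euler characteristic is 6 − 15 + 10 = 1, which agrees with 1 − 0 + 0 = 1.
(K is a triangulation of the real projective plane RP^2.)

Hence the Betti numbers are b_0 = 1, b_1 = 0, b_2 = 0.

b_0 = 1, b_1 = 0, b_2 = 0.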